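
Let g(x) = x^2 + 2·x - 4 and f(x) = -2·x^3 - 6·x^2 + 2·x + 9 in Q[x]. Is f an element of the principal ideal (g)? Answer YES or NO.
NO

In Q[x] the ideal (g) consists of all multiples of g, so f ∈ (g) iff g | f, i.e. iff the remainder of f on division by g is 0. Divide f by g (g is monic, so eliminate the leading term of the running remainder at each step):
  leading term -2·x^3: subtract (-2·x)·g(x) = -2·x^3 - 4·x^2 + 8·x, leaving -2·x^2 - 6·x + 9
  leading term -2·x^2: subtract (-2)·g(x) = -2·x^2 - 4·x + 8, leaving 1 - 2·x
The remainder r(x) = 1 - 2·x ≠ 0 (and deg r < deg g), so g ∤ f, i.e. f ∉ (g).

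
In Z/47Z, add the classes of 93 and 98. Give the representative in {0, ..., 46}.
3

Reduce the summands first: 93 ≡ 46, 98 ≡ 4 (mod 47), so 93 + 98 ≡ 46 + 4 (mod 47). 46 + 4 = 50; 50 = 1·47 + 3, so (93 + 98) mod 47 = 3.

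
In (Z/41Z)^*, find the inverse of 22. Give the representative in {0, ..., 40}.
22^(−1) ≡ 28 (mod 41)

Apply the extended Euclidean algorithm to (41, 22), tracking rows (r, s, t) with s·41 + t·22 = r. Each division r_prev = q·r_cur + r_new produces the new row as (previous row) − q·(current row):
  row A: (41, 1, 0)   [1·41 + 0·22 = 41]
  row B: (22, 0, 1)   [0·41 + 1·22 = 22]
  41 = 1·22 + 19   → row C = row A − 1·row B = (19, 1, −1)   [check: 1·41 − 1·22 = 19]
  22 = 1·19 + 3   → row D = row B − 1·row C = (3, −1, 2)   [check: −1·41 + 2·22 = 3]
  19 = 6·3 + 1   → row E = row C − 6·row D = (1, 7, −13)   [check: 7·41 − 13·22 = 1]
  3 = 3·1 + 0   → remainder 0, stop. gcd = 1 (last nonzero row E).
The gcd is 1, so 22 is invertible mod 41. The last nonzero row gives 7·41 − 13·22 = 1, so t = −13. So 22^(−1) ≡ −13 ≡ 28 (mod 41). Verify: 22 · 28 = 616 ≡ 1 (mod 41). ✓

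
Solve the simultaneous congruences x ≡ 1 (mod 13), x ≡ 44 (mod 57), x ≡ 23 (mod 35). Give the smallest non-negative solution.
The moduli 13, 57, 35 are pairwise coprime, so by the CRT there is a unique solution mod 13·57·35 = 25935.
Solve by successive substitution. Start with x ≡ 1 (mod 13).
  Combine with x ≡ 44 (mod 57): write x = 1 + 13·t and require 1 + 13·t ≡ 44 (mod 57), i.e. 13·t ≡ 44 − 1 ≡ 43 (mod 57). Since 13^(−1) ≡ 22 (mod 57), t ≡ 22·43 ≡ 34 (mod 57). So x ≡ 1 + 13·34 = 443 (mod 741).
  Combine with x ≡ 23 (mod 35): write x = 443 + 741·t and require 443 + 741·t ≡ 23 (mod 35), i.e. 741·t ≡ 23 − 443 ≡ 0 (mod 35). Since 741^(−1) ≡ 6 (mod 35) (741 ≡ 6 (mod 35)), t ≡ 6·0 ≡ 0 (mod 35). So x ≡ 443 + 741·0 = 443 (mod 25935).
Unique solution in [0, 25935): x = 443.

Final answer: x ≡ 443 (mod 25935); the representative in [0, 25935) is 443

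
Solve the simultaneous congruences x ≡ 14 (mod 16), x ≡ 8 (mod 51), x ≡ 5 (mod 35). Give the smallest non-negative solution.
x ≡ 110 (mod 28560); the representative in [0, 28560) is 110

The moduli 16, 51, 35 are pairwise coprime, so by the CRT there is a unique solution mod 16·51·35 = 28560.
Solve by successive substitution. Start with x ≡ 14 (mod 16).
  Combine with x ≡ 8 (mod 51): write x = 14 + 16·t and require 14 + 16·t ≡ 8 (mod 51), i.e. 16·t ≡ 8 − 14 ≡ 45 (mod 51). Since 16^(−1) ≡ 16 (mod 51), t ≡ 16·45 ≡ 6 (mod 51). So x ≡ 14 + 16·6 = 110 (mod 816).
  Combine with x ≡ 5 (mod 35): write x = 110 + 816·t and require 110 + 816·t ≡ 5 (mod 35), i.e. 816·t ≡ 5 − 110 ≡ 0 (mod 35). Since 816^(−1) ≡ 16 (mod 35) (816 ≡ 11 (mod 35)), t ≡ 16·0 ≡ 0 (mod 35). So x ≡ 110 + 816·0 = 110 (mod 28560).
Unique solution in [0, 28560): x = 110.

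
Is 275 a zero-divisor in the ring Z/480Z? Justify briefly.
gcd(275, 480) = 5 > 1, so 275 is not a unit in Z/480Z. In Z/nZ every nonzero non-unit is a zero-divisor: explicitly, take b = 480/gcd = 96 ≠ 0 (mod 480); then 275·96 = 26400 = 55·480, i.e. 275·96 ≡ 0 (mod 480). So 275 is a zero-divisor.

Final answer: YES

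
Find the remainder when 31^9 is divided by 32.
Use repeated squaring. Binary(9) = 1001. Walk through the bits of the exponent 9 left-to-right: at each bit after the leading one, square the running value, then multiply by 31 if the bit is 1 (always reducing mod 32):
  bit 1 = 1 (leading): start with 31.
  bit 2 = 0: square 31^2 = 961 ≡ 1 (mod 32).
  bit 3 = 0: square 1^2 = 1 (mod 32).
  bit 4 = 1: square 1^2 = 1; bit is 1, so multiply 1·31 = 31 (mod 32).
Final value: 31^9 ≡ 31 (mod 32).

Final answer: 31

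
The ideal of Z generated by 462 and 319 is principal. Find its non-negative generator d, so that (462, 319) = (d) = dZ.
In the PID Z, (a, b) is generated by gcd(a, b). Compute gcd(462, 319) with the extended Euclidean algorithm, tracking rows (r, s, t) with s·462 + t·319 = r:
  row A: (462, 1, 0)   [1·462 + 0·319 = 462]
  row B: (319, 0, 1)   [0·462 + 1·319 = 319]
  462 = 1·319 + 143   → row C = row A − 1·row B = (143, 1, −1)   [check: 1·462 − 1·319 = 143]
  319 = 2·143 + 33   → row D = row B − 2·row C = (33, −2, 3)   [check: −2·462 + 3·319 = 33]
  143 = 4·33 + 11   → row E = row C − 4·row D = (11, 9, −13)   [check: 9·462 − 13·319 = 11]
  33 = 3·11 + 0   → remainder 0, stop. gcd = 11 (last nonzero row E).
So gcd(462, 319) = 11, with Bézout identity 9·462 − 13·319 = 11. Containment (⊇): the Bézout identity exhibits 11 as an element of (462, 319), giving (11) ⊆ (462, 319). Containment (⊆): since 11 | 462 and 11 | 319 (462 = 11·42, 319 = 11·29), every Z-linear combination of 462 and 319 is divisible by 11, so (462, 319) ⊆ (11). Therefore (462, 319) = (11), d = 11.

Final answer: (462, 319) = (11); d = 11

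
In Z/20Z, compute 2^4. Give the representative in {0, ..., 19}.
16

Use repeated squaring. Binary(4) = 100. Walk through the bits of the exponent 4 left-to-right: at each bit after the leading one, square the running value, then multiply by 2 if the bit is 1 (always reducing mod 20):
  bit 1 = 1 (leading): start with 2.
  bit 2 = 0: square 2^2 = 4 (mod 20).
  bit 3 = 0: square 4^2 = 16 (mod 20).
Final value: 2^4 ≡ 16 (mod 20).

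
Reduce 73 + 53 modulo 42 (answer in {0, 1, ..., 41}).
0

Reduce the summands first: 73 ≡ 31, 53 ≡ 11 (mod 42), so 73 + 53 ≡ 31 + 11 (mod 42). 31 + 11 = 42; 42 = 1·42 + 0, so (73 + 53) mod 42 = 0.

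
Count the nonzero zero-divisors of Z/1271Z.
In Z/1271Z each nonzero element is either a unit (gcd with 1271 is 1) or a zero-divisor (gcd > 1). The number of units is φ(1271): factorise 1271 = 31 · 41, so φ(1271) = (31 − 1) · (41 − 1) = 30 · 40 = 1200. The nonzero elements number 1271 − 1 = 1270. Hence the nonzero zero-divisors number 1270 − 1200 = 70.

Final answer: Z/1271Z has 70 nonzero zero-divisors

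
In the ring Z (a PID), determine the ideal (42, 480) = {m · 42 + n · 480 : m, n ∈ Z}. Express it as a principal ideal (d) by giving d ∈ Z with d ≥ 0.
In the PID Z, (a, b) is generated by gcd(a, b). Compute gcd(480, 42) with the extended Euclidean algorithm, tracking rows (r, s, t) with s·480 + t·42 = r:
  row A: (480, 1, 0)   [1·480 + 0·42 = 480]
  row B: (42, 0, 1)   [0·480 + 1·42 = 42]
  480 = 11·42 + 18   → row C = row A − 11·row B = (18, 1, −11)   [check: 1·480 − 11·42 = 18]
  42 = 2·18 + 6   → row D = row B − 2·row C = (6, −2, 23)   [check: −2·480 + 23·42 = 6]
  18 = 3·6 + 0   → remainder 0, stop. gcd = 6 (last nonzero row D).
So gcd(42, 480) = 6, with Bézout identity −2·480 + 23·42 = 6. Containment (⊇): the Bézout identity exhibits 6 as an element of (42, 480), giving (6) ⊆ (42, 480). Containment (⊆): since 6 | 42 and 6 | 480 (42 = 6·7, 480 = 6·80), every Z-linear combination of 42 and 480 is divisible by 6, so (42, 480) ⊆ (6). Therefore (42, 480) = (6), d = 6.

Final answer: (42, 480) = (6); d = 6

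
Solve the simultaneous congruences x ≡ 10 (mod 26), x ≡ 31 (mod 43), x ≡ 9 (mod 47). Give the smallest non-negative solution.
The moduli 26, 43, 47 are pairwise coprime, so by the CRT there is a unique solution mod 26·43·47 = 52546.
Solve by successive substitution. Start with x ≡ 10 (mod 26).
  Combine with x ≡ 31 (mod 43): write x = 10 + 26·t and require 10 + 26·t ≡ 31 (mod 43), i.e. 26·t ≡ 31 − 10 ≡ 21 (mod 43). Since 26^(−1) ≡ 5 (mod 43), t ≡ 5·21 ≡ 19 (mod 43). So x ≡ 10 + 26·19 = 504 (mod 1118).
  Combine with x ≡ 9 (mod 47): write x = 504 + 1118·t and require 504 + 1118·t ≡ 9 (mod 47), i.e. 1118·t ≡ 9 − 504 ≡ 22 (mod 47). Since 1118^(−1) ≡ 14 (mod 47) (1118 ≡ 37 (mod 47)), t ≡ 14·22 ≡ 26 (mod 47). So x ≡ 504 + 1118·26 = 29572 (mod 52546).
Unique solution in [0, 52546): x = 29572.

Final answer: x ≡ 29572 (mod 52546); the representative in [0, 52546) is 29572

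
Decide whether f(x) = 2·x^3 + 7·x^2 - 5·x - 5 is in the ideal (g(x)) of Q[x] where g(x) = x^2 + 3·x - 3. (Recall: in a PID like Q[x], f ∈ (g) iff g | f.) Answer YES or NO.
NO

In Q[x] the ideal (g) consists of all multiples of g, so f ∈ (g) iff g | f, i.e. iff the remainder of f on division by g is 0. Divide f by g (g is monic, so eliminate the leading term of the running remainder at each step):
  leading term 2·x^3: subtract (2·x)·g(x) = 2·x^3 + 6·x^2 - 6·x, leaving x^2 + x - 5
  leading term x^2: subtract (1)·g(x) = x^2 + 3·x - 3, leaving -2·x - 2
The remainder r(x) = -2·x - 2 ≠ 0 (and deg r < deg g), so g ∤ f, i.e. f ∉ (g).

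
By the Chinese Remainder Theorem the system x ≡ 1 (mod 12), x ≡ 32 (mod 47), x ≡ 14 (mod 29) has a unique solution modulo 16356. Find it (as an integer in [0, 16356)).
x ≡ 5437 (mod 16356); the representative in [0, 16356) is 5437

The moduli 12, 47, 29 are pairwise coprime, so by the CRT there is a unique solution mod 12·47·29 = 16356.
Solve by successive substitution. Start with x ≡ 1 (mod 12).
  Combine with x ≡ 32 (mod 47): write x = 1 + 12·t and require 1 + 12·t ≡ 32 (mod 47), i.e. 12·t ≡ 32 − 1 ≡ 31 (mod 47). Since 12^(−1) ≡ 4 (mod 47), t ≡ 4·31 ≡ 30 (mod 47). So x ≡ 1 + 12·30 = 361 (mod 564).
  Combine with x ≡ 14 (mod 29): write x = 361 + 564·t and require 361 + 564·t ≡ 14 (mod 29), i.e. 564·t ≡ 14 − 361 ≡ 1 (mod 29). Since 564^(−1) ≡ 9 (mod 29) (564 ≡ 13 (mod 29)), t ≡ 9·1 ≡ 9 (mod 29). So x ≡ 361 + 564·9 = 5437 (mod 16356).
Unique solution in [0, 16356): x = 5437.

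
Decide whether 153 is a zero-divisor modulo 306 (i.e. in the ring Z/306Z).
gcd(153, 306) = 153 > 1, so 153 is not a unit in Z/306Z. In Z/nZ every nonzero non-unit is a zero-divisor: explicitly, take b = 306/gcd = 2 ≠ 0 (mod 306); then 153·2 = 306 = 1·306, i.e. 153·2 ≡ 0 (mod 306). So 153 is a zero-divisor.

Final answer: YES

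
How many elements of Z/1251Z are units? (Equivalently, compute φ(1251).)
Z/1251Z has φ(1251) = 828 units

An element a ∈ Z/1251Z is a unit iff gcd(a, 1251) = 1, so the number of units is φ(1251). φ is multiplicative, with φ(p^e) = p^e − p^(e−1). Factorise 1251 = 3^2 · 139. Then
  φ(1251) = (3^2 − 3^1) · (139 − 1) = 6 · 138 = 828.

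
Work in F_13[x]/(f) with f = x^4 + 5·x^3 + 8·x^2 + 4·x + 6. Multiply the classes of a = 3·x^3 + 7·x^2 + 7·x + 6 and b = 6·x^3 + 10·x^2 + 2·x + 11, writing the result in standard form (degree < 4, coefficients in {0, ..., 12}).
Multiply as integer polynomials: a · b = 18·x^6 + 72·x^5 + 118·x^4 + 153·x^3 + 151·x^2 + 89·x + 66. Reducing coefficients mod 13: a · b ≡ 5·x^6 + 7·x^5 + x^4 + 10·x^3 + 8·x^2 + 11·x + 1. Now divide by f(x) = x^4 + 5·x^3 + 8·x^2 + 4·x + 6 in F_13[x], eliminating the leading term at each step:
  leading term 5·x^6: subtract (5·x^2)·f(x) = 5·x^6 + 12·x^5 + x^4 + 7·x^3 + 4·x^2, leaving 8·x^5 + 3·x^3 + 4·x^2 + 11·x + 1 (coefficients mod 13)
  leading term 8·x^5: subtract (8·x)·f(x) = 8·x^5 + x^4 + 12·x^3 + 6·x^2 + 9·x, leaving 12·x^4 + 4·x^3 + 11·x^2 + 2·x + 1 (coefficients mod 13)
  leading term 12·x^4: subtract (12)·f(x) = 12·x^4 + 8·x^3 + 5·x^2 + 9·x + 7, leaving 9·x^3 + 6·x^2 + 6·x + 7 (coefficients mod 13)
The degree is now < 4, so this is the remainder. Hence a · b ≡ 9·x^3 + 6·x^2 + 6·x + 7 in F_13[x]/(f).

Final answer: a · b ≡ 9·x^3 + 6·x^2 + 6·x + 7 (mod f(x))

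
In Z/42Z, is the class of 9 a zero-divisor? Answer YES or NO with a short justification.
gcd(9, 42) = 3 > 1, so 9 is not a unit in Z/42Z. In Z/nZ every nonzero non-unit is a zero-divisor: explicitly, take b = 42/gcd = 14 ≠ 0 (mod 42); then 9·14 = 126 = 3·42, i.e. 9·14 ≡ 0 (mod 42). So 9 is a zero-divisor.

Final answer: YES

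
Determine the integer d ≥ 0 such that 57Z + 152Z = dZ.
In the PID Z, (a, b) is generated by gcd(a, b). Compute gcd(152, 57) with the extended Euclidean algorithm, tracking rows (r, s, t) with s·152 + t·57 = r:
  row A: (152, 1, 0)   [1·152 + 0·57 = 152]
  row B: (57, 0, 1)   [0·152 + 1·57 = 57]
  152 = 2·57 + 38   → row C = row A − 2·row B = (38, 1, −2)   [check: 1·152 − 2·57 = 38]
  57 = 1·38 + 19   → row D = row B − 1·row C = (19, −1, 3)   [check: −1·152 + 3·57 = 19]
  38 = 2·19 + 0   → remainder 0, stop. gcd = 19 (last nonzero row D).
So gcd(57, 152) = 19, with Bézout identity −1·152 + 3·57 = 19. Containment (⊇): the Bézout identity exhibits 19 as an element of (57, 152), giving (19) ⊆ (57, 152). Containment (⊆): since 19 | 57 and 19 | 152 (57 = 19·3, 152 = 19·8), every Z-linear combination of 57 and 152 is divisible by 19, so (57, 152) ⊆ (19). Therefore (57, 152) = (19), d = 19.

Final answer: (57, 152) = (19); d = 19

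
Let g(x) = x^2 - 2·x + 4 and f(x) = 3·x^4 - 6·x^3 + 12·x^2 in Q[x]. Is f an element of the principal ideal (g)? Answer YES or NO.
In Q[x] the ideal (g) consists of all multiples of g, so f ∈ (g) iff g | f, i.e. iff the remainder of f on division by g is 0. Divide f by g (g is monic, so eliminate the leading term of the running remainder at each step):
  leading term 3·x^4: subtract (3·x^2)·g(x) = 3·x^4 - 6·x^3 + 12·x^2, leaving 0
The remainder is 0, so f(x) = g(x) · h(x) with h(x) = 3·x^2. Hence g | f, i.e. f ∈ (g).

Final answer: YES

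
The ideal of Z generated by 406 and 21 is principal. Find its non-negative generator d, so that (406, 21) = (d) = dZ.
In the PID Z, (a, b) is generated by gcd(a, b). Compute gcd(406, 21) with the extended Euclidean algorithm, tracking rows (r, s, t) with s·406 + t·21 = r:
  row A: (406, 1, 0)   [1·406 + 0·21 = 406]
  row B: (21, 0, 1)   [0·406 + 1·21 = 21]
  406 = 19·21 + 7   → row C = row A − 19·row B = (7, 1, −19)   [check: 1·406 − 19·21 = 7]
  21 = 3·7 + 0   → remainder 0, stop. gcd = 7 (last nonzero row C).
So gcd(406, 21) = 7, with Bézout identity 1·406 − 19·21 = 7. Containment (⊇): the Bézout identity exhibits 7 as an element of (406, 21), giving (7) ⊆ (406, 21). Containment (⊆): since 7 | 406 and 7 | 21 (406 = 7·58, 21 = 7·3), every Z-linear combination of 406 and 21 is divisible by 7, so (406, 21) ⊆ (7). Therefore (406, 21) = (7), d = 7.

Final answer: (406, 21) = (7); d = 7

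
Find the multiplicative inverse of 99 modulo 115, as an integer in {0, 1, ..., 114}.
99^(−1) ≡ 79 (mod 115)

Apply the extended Euclidean algorithm to (115, 99), tracking rows (r, s, t) with s·115 + t·99 = r. Each division r_prev = q·r_cur + r_new produces the new row as (previous row) − q·(current row):
  row A: (115, 1, 0)   [1·115 + 0·99 = 115]
  row B: (99, 0, 1)   [0·115 + 1·99 = 99]
  115 = 1·99 + 16   → row C = row A − 1·row B = (16, 1, −1)   [check: 1·115 − 1·99 = 16]
  99 = 6·16 + 3   → row D = row B − 6·row C = (3, −6, 7)   [check: −6·115 + 7·99 = 3]
  16 = 5·3 + 1   → row E = row C − 5·row D = (1, 31, −36)   [check: 31·115 − 36·99 = 1]
  3 = 3·1 + 0   → remainder 0, stop. gcd = 1 (last nonzero row E).
The gcd is 1, so 99 is invertible mod 115. The last nonzero row gives 31·115 − 36·99 = 1, so t = −36. So 99^(−1) ≡ −36 ≡ 79 (mod 115). Verify: 99 · 79 = 7821 ≡ 1 (mod 115). ✓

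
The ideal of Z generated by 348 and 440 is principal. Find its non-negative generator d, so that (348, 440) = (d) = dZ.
(348, 440) = (4); d = 4

In the PID Z, (a, b) is generated by gcd(a, b). Compute gcd(440, 348) with the extended Euclidean algorithm, tracking rows (r, s, t) with s·440 + t·348 = r:
  row A: (440, 1, 0)   [1·440 + 0·348 = 440]
  row B: (348, 0, 1)   [0·440 + 1·348 = 348]
  440 = 1·348 + 92   → row C = row A − 1·row B = (92, 1, −1)   [check: 1·440 − 1·348 = 92]
  348 = 3·92 + 72   → row D = row B − 3·row C = (72, −3, 4)   [check: −3·440 + 4·348 = 72]
  92 = 1·72 + 20   → row E = row C − 1·row D = (20, 4, −5)   [check: 4·440 − 5·348 = 20]
  72 = 3·20 + 12   → row F = row D − 3·row E = (12, −15, 19)   [check: −15·440 + 19·348 = 12]
  20 = 1·12 + 8   → row G = row E − 1·row F = (8, 19, −24)   [check: 19·440 − 24·348 = 8]
  12 = 1·8 + 4   → row H = row F − 1·row G = (4, −34, 43)   [check: −34·440 + 43·348 = 4]
  8 = 2·4 + 0   → remainder 0, stop. gcd = 4 (last nonzero row H).
So gcd(348, 440) = 4, with Bézout identity −34·440 + 43·348 = 4. Containment (⊇): the Bézout identity exhibits 4 as an element of (348, 440), giving (4) ⊆ (348, 440). Containment (⊆): since 4 | 348 and 4 | 440 (348 = 4·87, 440 = 4·110), every Z-linear combination of 348 and 440 is divisible by 4, so (348, 440) ⊆ (4). Therefore (348, 440) = (4), d = 4.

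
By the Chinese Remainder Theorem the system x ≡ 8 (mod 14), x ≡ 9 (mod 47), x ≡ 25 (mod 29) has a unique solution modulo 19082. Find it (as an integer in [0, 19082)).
The moduli 14, 47, 29 are pairwise coprime, so by the CRT there is a unique solution mod 14·47·29 = 19082.
Solve by successive substitution. Start with x ≡ 8 (mod 14).
  Combine with x ≡ 9 (mod 47): write x = 8 + 14·t and require 8 + 14·t ≡ 9 (mod 47), i.e. 14·t ≡ 9 − 8 ≡ 1 (mod 47). Since 14^(−1) ≡ 37 (mod 47), t ≡ 37·1 ≡ 37 (mod 47). So x ≡ 8 + 14·37 = 526 (mod 658).
  Combine with x ≡ 25 (mod 29): write x = 526 + 658·t and require 526 + 658·t ≡ 25 (mod 29), i.e. 658·t ≡ 25 − 526 ≡ 21 (mod 29). Since 658^(−1) ≡ 16 (mod 29) (658 ≡ 20 (mod 29)), t ≡ 16·21 ≡ 17 (mod 29). So x ≡ 526 + 658·17 = 11712 (mod 19082).
Unique solution in [0, 19082): x = 11712.

Final answer: x ≡ 11712 (mod 19082); the representative in [0, 19082) is 11712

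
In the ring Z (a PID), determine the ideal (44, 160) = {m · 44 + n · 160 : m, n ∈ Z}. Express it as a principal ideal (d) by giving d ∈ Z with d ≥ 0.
In the PID Z, (a, b) is generated by gcd(a, b). Compute gcd(160, 44) with the extended Euclidean algorithm, tracking rows (r, s, t) with s·160 + t·44 = r:
  row A: (160, 1, 0)   [1·160 + 0·44 = 160]
  row B: (44, 0, 1)   [0·160 + 1·44 = 44]
  160 = 3·44 + 28   → row C = row A − 3·row B = (28, 1, −3)   [check: 1·160 − 3·44 = 28]
  44 = 1·28 + 16   → row D = row B − 1·row C = (16, −1, 4)   [check: −1·160 + 4·44 = 16]
  28 = 1·16 + 12   → row E = row C − 1·row D = (12, 2, −7)   [check: 2·160 − 7·44 = 12]
  16 = 1·12 + 4   → row F = row D − 1·row E = (4, −3, 11)   [check: −3·160 + 11·44 = 4]
  12 = 3·4 + 0   → remainder 0, stop. gcd = 4 (last nonzero row F).
So gcd(44, 160) = 4, with Bézout identity −3·160 + 11·44 = 4. Containment (⊇): the Bézout identity exhibits 4 as an element of (44, 160), giving (4) ⊆ (44, 160). Containment (⊆): since 4 | 44 and 4 | 160 (44 = 4·11, 160 = 4·40), every Z-linear combination of 44 and 160 is divisible by 4, so (44, 160) ⊆ (4). Therefore (44, 160) = (4), d = 4.

Final answer: (44, 160) = (4); d = 4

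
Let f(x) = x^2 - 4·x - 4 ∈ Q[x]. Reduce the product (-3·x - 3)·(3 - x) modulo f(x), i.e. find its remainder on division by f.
a · b ≡ 6·x + 3 (mod f(x))

First multiply in Q[x] without reducing: a · b = 3·x^2 - 6·x - 9. Now divide by f(x) = x^2 - 4·x - 4, eliminating the leading term at each step:
  leading term 3·x^2: subtract (3)·f(x) = 3·x^2 - 12·x - 12, leaving 6·x + 3
The degree is now < 2, so this is the remainder. Hence a · b ≡ 6·x + 3 in Q[x]/(f).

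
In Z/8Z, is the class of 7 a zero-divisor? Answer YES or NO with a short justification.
gcd(7, 8) = 1, so 7 is a unit in Z/8Z (it has a multiplicative inverse). A unit cannot be a zero-divisor: if 7·b ≡ 0 then multiplying both sides by 7^(−1) gives b ≡ 0. So 7 is not a zero-divisor.

Final answer: NO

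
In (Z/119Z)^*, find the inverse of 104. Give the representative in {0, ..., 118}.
104^(−1) ≡ 111 (mod 119)

Apply the extended Euclidean algorithm to (119, 104), tracking rows (r, s, t) with s·119 + t·104 = r. Each division r_prev = q·r_cur + r_new produces the new row as (previous row) − q·(current row):
  row A: (119, 1, 0)   [1·119 + 0·104 = 119]
  row B: (104, 0, 1)   [0·119 + 1·104 = 104]
  119 = 1·104 + 15   → row C = row A − 1·row B = (15, 1, −1)   [check: 1·119 − 1·104 = 15]
  104 = 6·15 + 14   → row D = row B − 6·row C = (14, −6, 7)   [check: −6·119 + 7·104 = 14]
  15 = 1·14 + 1   → row E = row C − 1·row D = (1, 7, −8)   [check: 7·119 − 8·104 = 1]
  14 = 14·1 + 0   → remainder 0, stop. gcd = 1 (last nonzero row E).
The gcd is 1, so 104 is invertible mod 119. The last nonzero row gives 7·119 − 8·104 = 1, so t = −8. So 104^(−1) ≡ −8 ≡ 111 (mod 119). Verify: 104 · 111 = 11544 ≡ 1 (mod 119). ✓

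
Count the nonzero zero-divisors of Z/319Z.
Z/319Z has 38 nonzero zero-divisors

In Z/319Z each nonzero element is either a unit (gcd with 319 is 1) or a zero-divisor (gcd > 1). The number of units is φ(319): factorise 319 = 11 · 29, so φ(319) = (11 − 1) · (29 − 1) = 10 · 28 = 280. The nonzero elements number 319 − 1 = 318. Hence the nonzero zero-divisors number 318 − 280 = 38.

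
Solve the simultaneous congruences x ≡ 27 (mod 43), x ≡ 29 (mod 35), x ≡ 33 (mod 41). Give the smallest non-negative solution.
The moduli 43, 35, 41 are pairwise coprime, so by the CRT there is a unique solution mod 43·35·41 = 61705.
Solve by successive substitution. Start with x ≡ 27 (mod 43).
  Combine with x ≡ 29 (mod 35): write x = 27 + 43·t and require 27 + 43·t ≡ 29 (mod 35), i.e. 43·t ≡ 29 − 27 ≡ 2 (mod 35). Since 43^(−1) ≡ 22 (mod 35) (43 ≡ 8 (mod 35)), t ≡ 22·2 ≡ 9 (mod 35). So x ≡ 27 + 43·9 = 414 (mod 1505).
  Combine with x ≡ 33 (mod 41): write x = 414 + 1505·t and require 414 + 1505·t ≡ 33 (mod 41), i.e. 1505·t ≡ 33 − 414 ≡ 29 (mod 41). Since 1505^(−1) ≡ 17 (mod 41) (1505 ≡ 29 (mod 41)), t ≡ 17·29 ≡ 1 (mod 41). So x ≡ 414 + 1505·1 = 1919 (mod 61705).
Unique solution in [0, 61705): x = 1919.

Final answer: x ≡ 1919 (mod 61705); the representative in [0, 61705) is 1919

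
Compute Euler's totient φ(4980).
φ(4980) = 1312

φ is multiplicative, with φ(p^e) = p^e − p^(e−1). Factorise 4980 = 2^2 · 3 · 5 · 83. Then
  φ(4980) = (2^2 − 2^1) · (3 − 1) · (5 − 1) · (83 − 1) = 2 · 2 · 4 · 82 = 1312.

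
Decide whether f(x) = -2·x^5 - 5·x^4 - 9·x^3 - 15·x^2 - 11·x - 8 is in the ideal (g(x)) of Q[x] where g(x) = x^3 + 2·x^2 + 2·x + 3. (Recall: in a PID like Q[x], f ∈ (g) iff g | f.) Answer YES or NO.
NO

In Q[x] the ideal (g) consists of all multiples of g, so f ∈ (g) iff g | f, i.e. iff the remainder of f on division by g is 0. Divide f by g (g is monic, so eliminate the leading term of the running remainder at each step):
  leading term -2·x^5: subtract (-2·x^2)·g(x) = -2·x^5 - 4·x^4 - 4·x^3 - 6·x^2, leaving -x^4 - 5·x^3 - 9·x^2 - 11·x - 8
  leading term -x^4: subtract (-x)·g(x) = -x^4 - 2·x^3 - 2·x^2 - 3·x, leaving -3·x^3 - 7·x^2 - 8·x - 8
  leading term -3·x^3: subtract (-3)·g(x) = -3·x^3 - 6·x^2 - 6·x - 9, leaving -x^2 - 2·x + 1
The remainder r(x) = -x^2 - 2·x + 1 ≠ 0 (and deg r < deg g), so g ∤ f, i.e. f ∉ (g).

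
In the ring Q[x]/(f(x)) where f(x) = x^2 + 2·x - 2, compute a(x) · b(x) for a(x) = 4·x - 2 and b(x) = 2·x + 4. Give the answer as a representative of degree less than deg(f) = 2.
a · b ≡ 8 - 4·x (mod f(x))

First multiply in Q[x] without reducing: a · b = 8·x^2 + 12·x - 8. Now divide by f(x) = x^2 + 2·x - 2, eliminating the leading term at each step:
  leading term 8·x^2: subtract (8)·f(x) = 8·x^2 + 16·x - 16, leaving 8 - 4·x
The degree is now < 2, so this is the remainder. Hence a · b ≡ 8 - 4·x in Q[x]/(f).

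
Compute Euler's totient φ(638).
φ(638) = 280

φ is multiplicative, with φ(p^e) = p^e − p^(e−1). Factorise 638 = 2 · 11 · 29. Then
  φ(638) = (2 − 1) · (11 − 1) · (29 − 1) = 1 · 10 · 28 = 280.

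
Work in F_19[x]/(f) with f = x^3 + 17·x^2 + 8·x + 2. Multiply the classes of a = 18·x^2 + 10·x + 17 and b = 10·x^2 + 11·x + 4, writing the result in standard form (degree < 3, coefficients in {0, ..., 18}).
Multiply as integer polynomials: a · b = 180·x^4 + 298·x^3 + 352·x^2 + 227·x + 68. Reducing coefficients mod 19: a · b ≡ 9·x^4 + 13·x^3 + 10·x^2 + 18·x + 11. Now divide by f(x) = x^3 + 17·x^2 + 8·x + 2 in F_19[x], eliminating the leading term at each step:
  leading term 9·x^4: subtract (9·x)·f(x) = 9·x^4 + x^3 + 15·x^2 + 18·x, leaving 12·x^3 + 14·x^2 + 11 (coefficients mod 19)
  leading term 12·x^3: subtract (12)·f(x) = 12·x^3 + 14·x^2 + x + 5, leaving 18·x + 6 (coefficients mod 19)
The degree is now < 3, so this is the remainder. Hence a · b ≡ 18·x + 6 in F_19[x]/(f).

Final answer: a · b ≡ 18·x + 6 (mod f(x))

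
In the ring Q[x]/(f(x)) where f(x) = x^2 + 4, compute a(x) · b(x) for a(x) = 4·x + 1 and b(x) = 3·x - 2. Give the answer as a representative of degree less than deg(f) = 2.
a · b ≡ -5·x - 50 (mod f(x))

First multiply in Q[x] without reducing: a · b = 12·x^2 - 5·x - 2. Now divide by f(x) = x^2 + 4, eliminating the leading term at each step:
  leading term 12·x^2: subtract (12)·f(x) = 12·x^2 + 48, leaving -5·x - 50
The degree is now < 2, so this is the remainder. Hence a · b ≡ -5·x - 50 in Q[x]/(f).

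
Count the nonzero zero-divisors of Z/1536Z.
Z/1536Z has 1023 nonzero zero-divisors

In Z/1536Z each nonzero element is either a unit (gcd with 1536 is 1) or a zero-divisor (gcd > 1). The number of units is φ(1536): factorise 1536 = 2^9 · 3, so φ(1536) = (2^9 − 2^8) · (3 − 1) = 256 · 2 = 512. The nonzero elements number 1536 − 1 = 1535. Hence the nonzero zero-divisors number 1535 − 512 = 1023.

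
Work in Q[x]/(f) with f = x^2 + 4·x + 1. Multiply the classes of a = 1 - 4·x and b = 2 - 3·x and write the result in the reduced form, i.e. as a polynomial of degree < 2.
First multiply in Q[x] without reducing: a · b = 12·x^2 - 11·x + 2. Now divide by f(x) = x^2 + 4·x + 1, eliminating the leading term at each step:
  leading term 12·x^2: subtract (12)·f(x) = 12·x^2 + 48·x + 12, leaving -59·x - 10
The degree is now < 2, so this is the remainder. Hence a · b ≡ -59·x - 10 in Q[x]/(f).

Final answer: a · b ≡ -59·x - 10 (mod f(x))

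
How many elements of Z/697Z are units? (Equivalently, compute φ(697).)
Z/697Z has φ(697) = 640 units

An element a ∈ Z/697Z is a unit iff gcd(a, 697) = 1, so the number of units is φ(697). φ is multiplicative, with φ(p^e) = p^e − p^(e−1). Factorise 697 = 17 · 41. Then
  φ(697) = (17 − 1) · (41 − 1) = 16 · 40 = 640.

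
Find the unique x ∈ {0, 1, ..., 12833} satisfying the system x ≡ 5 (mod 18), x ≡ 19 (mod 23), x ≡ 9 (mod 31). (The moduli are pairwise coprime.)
x ≡ 8069 (mod 12834); the representative in [0, 12834) is 8069

The moduli 18, 23, 31 are pairwise coprime, so by the CRT there is a unique solution mod 18·23·31 = 12834.
Solve by successive substitution. Start with x ≡ 5 (mod 18).
  Combine with x ≡ 19 (mod 23): write x = 5 + 18·t and require 5 + 18·t ≡ 19 (mod 23), i.e. 18·t ≡ 19 − 5 ≡ 14 (mod 23). Since 18^(−1) ≡ 9 (mod 23), t ≡ 9·14 ≡ 11 (mod 23). So x ≡ 5 + 18·11 = 203 (mod 414).
  Combine with x ≡ 9 (mod 31): write x = 203 + 414·t and require 203 + 414·t ≡ 9 (mod 31), i.e. 414·t ≡ 9 − 203 ≡ 23 (mod 31). Since 414^(−1) ≡ 17 (mod 31) (414 ≡ 11 (mod 31)), t ≡ 17·23 ≡ 19 (mod 31). So x ≡ 203 + 414·19 = 8069 (mod 12834).
Unique solution in [0, 12834): x = 8069.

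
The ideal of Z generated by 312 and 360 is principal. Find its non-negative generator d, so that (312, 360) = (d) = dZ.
In the PID Z, (a, b) is generated by gcd(a, b). Compute gcd(360, 312) with the extended Euclidean algorithm, tracking rows (r, s, t) with s·360 + t·312 = r:
  row A: (360, 1, 0)   [1·360 + 0·312 = 360]
  row B: (312, 0, 1)   [0·360 + 1·312 = 312]
  360 = 1·312 + 48   → row C = row A − 1·row B = (48, 1, −1)   [check: 1·360 − 1·312 = 48]
  312 = 6·48 + 24   → row D = row B − 6·row C = (24, −6, 7)   [check: −6·360 + 7·312 = 24]
  48 = 2·24 + 0   → remainder 0, stop. gcd = 24 (last nonzero row D).
So gcd(312, 360) = 24, with Bézout identity −6·360 + 7·312 = 24. Containment (⊇): the Bézout identity exhibits 24 as an element of (312, 360), giving (24) ⊆ (312, 360). Containment (⊆): since 24 | 312 and 24 | 360 (312 = 24·13, 360 = 24·15), every Z-linear combination of 312 and 360 is divisible by 24, so (312, 360) ⊆ (24). Therefore (312, 360) = (24), d = 24.

Final answer: (312, 360) = (24); d = 24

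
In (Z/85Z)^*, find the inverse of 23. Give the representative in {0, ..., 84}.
23^(−1) ≡ 37 (mod 85)

Apply the extended Euclidean algorithm to (85, 23), tracking rows (r, s, t) with s·85 + t·23 = r. Each division r_prev = q·r_cur + r_new produces the new row as (previous row) − q·(current row):
  row A: (85, 1, 0)   [1·85 + 0·23 = 85]
  row B: (23, 0, 1)   [0·85 + 1·23 = 23]
  85 = 3·23 + 16   → row C = row A − 3·row B = (16, 1, −3)   [check: 1·85 − 3·23 = 16]
  23 = 1·16 + 7   → row D = row B − 1·row C = (7, −1, 4)   [check: −1·85 + 4·23 = 7]
  16 = 2·7 + 2   → row E = row C − 2·row D = (2, 3, −11)   [check: 3·85 − 11·23 = 2]
  7 = 3·2 + 1   → row F = row D − 3·row E = (1, −10, 37)   [check: −10·85 + 37·23 = 1]
  2 = 2·1 + 0   → remainder 0, stop. gcd = 1 (last nonzero row F).
The gcd is 1, so 23 is invertible mod 85. The last nonzero row gives −10·85 + 37·23 = 1, so t = 37. So 23^(−1) ≡ 37 (mod 85). Verify: 23 · 37 = 851 ≡ 1 (mod 85). ✓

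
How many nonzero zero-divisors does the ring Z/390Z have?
In Z/390Z each nonzero element is either a unit (gcd with 390 is 1) or a zero-divisor (gcd > 1). The number of units is φ(390): factorise 390 = 2 · 3 · 5 · 13, so φ(390) = (2 − 1) · (3 − 1) · (5 − 1) · (13 − 1) = 1 · 2 · 4 · 12 = 96. The nonzero elements number 390 − 1 = 389. Hence the nonzero zero-divisors number 389 − 96 = 293.

Final answer: Z/390Z has 293 nonzero zero-divisors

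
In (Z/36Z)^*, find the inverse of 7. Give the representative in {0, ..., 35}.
Apply the extended Euclidean algorithm to (36, 7), tracking rows (r, s, t) with s·36 + t·7 = r. Each division r_prev = q·r_cur + r_new produces the new row as (previous row) − q·(current row):
  row A: (36, 1, 0)   [1·36 + 0·7 = 36]
  row B: (7, 0, 1)   [0·36 + 1·7 = 7]
  36 = 5·7 + 1   → row C = row A − 5·row B = (1, 1, −5)   [check: 1·36 − 5·7 = 1]
  7 = 7·1 + 0   → remainder 0, stop. gcd = 1 (last nonzero row C).
The gcd is 1, so 7 is invertible mod 36. The last nonzero row gives 1·36 − 5·7 = 1, so t = −5. So 7^(−1) ≡ −5 ≡ 31 (mod 36). Verify: 7 · 31 = 217 ≡ 1 (mod 36). ✓

Final answer: 7^(−1) ≡ 31 (mod 36)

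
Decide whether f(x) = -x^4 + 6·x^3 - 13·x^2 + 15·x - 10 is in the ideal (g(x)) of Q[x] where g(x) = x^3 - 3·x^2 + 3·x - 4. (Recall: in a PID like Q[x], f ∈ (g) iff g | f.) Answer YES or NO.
In Q[x] the ideal (g) consists of all multiples of g, so f ∈ (g) iff g | f, i.e. iff the remainder of f on division by g is 0. Divide f by g (g is monic, so eliminate the leading term of the running remainder at each step):
  leading term -x^4: subtract (-x)·g(x) = -x^4 + 3·x^3 - 3·x^2 + 4·x, leaving 3·x^3 - 10·x^2 + 11·x - 10
  leading term 3·x^3: subtract (3)·g(x) = 3·x^3 - 9·x^2 + 9·x - 12, leaving -x^2 + 2·x + 2
The remainder r(x) = -x^2 + 2·x + 2 ≠ 0 (and deg r < deg g), so g ∤ f, i.e. f ∉ (g).

Final answer: NO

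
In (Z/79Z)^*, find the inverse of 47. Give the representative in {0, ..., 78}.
47^(−1) ≡ 37 (mod 79)

Apply the extended Euclidean algorithm to (79, 47), tracking rows (r, s, t) with s·79 + t·47 = r. Each division r_prev = q·r_cur + r_new produces the new row as (previous row) − q·(current row):
  row A: (79, 1, 0)   [1·79 + 0·47 = 79]
  row B: (47, 0, 1)   [0·79 + 1·47 = 47]
  79 = 1·47 + 32   → row C = row A − 1·row B = (32, 1, −1)   [check: 1·79 − 1·47 = 32]
  47 = 1·32 + 15   → row D = row B − 1·row C = (15, −1, 2)   [check: −1·79 + 2·47 = 15]
  32 = 2·15 + 2   → row E = row C − 2·row D = (2, 3, −5)   [check: 3·79 − 5·47 = 2]
  15 = 7·2 + 1   → row F = row D − 7·row E = (1, −22, 37)   [check: −22·79 + 37·47 = 1]
  2 = 2·1 + 0   → remainder 0, stop. gcd = 1 (last nonzero row F).
The gcd is 1, so 47 is invertible mod 79. The last nonzero row gives −22·79 + 37·47 = 1, so t = 37. So 47^(−1) ≡ 37 (mod 79). Verify: 47 · 37 = 1739 ≡ 1 (mod 79). ✓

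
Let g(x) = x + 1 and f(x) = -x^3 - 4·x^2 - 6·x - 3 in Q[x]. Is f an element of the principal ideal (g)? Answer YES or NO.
YES

In Q[x] the ideal (g) consists of all multiples of g, so f ∈ (g) iff g | f, i.e. iff the remainder of f on division by g is 0. Divide f by g (g is monic, so eliminate the leading term of the running remainder at each step):
  leading term -x^3: subtract (-x^2)·g(x) = -x^3 - x^2, leaving -3·x^2 - 6·x - 3
  leading term -3·x^2: subtract (-3·x)·g(x) = -3·x^2 - 3·x, leaving -3·x - 3
  leading term -3·x: subtract (-3)·g(x) = -3·x - 3, leaving 0
The remainder is 0, so f(x) = g(x) · h(x) with h(x) = -x^2 - 3·x - 3. Hence g | f, i.e. f ∈ (g).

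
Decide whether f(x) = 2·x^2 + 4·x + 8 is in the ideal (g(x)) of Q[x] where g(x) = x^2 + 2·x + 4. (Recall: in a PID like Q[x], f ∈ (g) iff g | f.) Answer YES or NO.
YES

In Q[x] the ideal (g) consists of all multiples of g, so f ∈ (g) iff g | f, i.e. iff the remainder of f on division by g is 0. Divide f by g (g is monic, so eliminate the leading term of the running remainder at each step):
  leading term 2·x^2: subtract (2)·g(x) = 2·x^2 + 4·x + 8, leaving 0
The remainder is 0, so f(x) = g(x) · h(x) with h(x) = 2. Hence g | f, i.e. f ∈ (g).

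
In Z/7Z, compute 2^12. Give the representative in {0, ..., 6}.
1

Use repeated squaring. Binary(12) = 1100. Walk through the bits of the exponent 12 left-to-right: at each bit after the leading one, square the running value, then multiply by 2 if the bit is 1 (always reducing mod 7):
  bit 1 = 1 (leading): start with 2.
  bit 2 = 1: square 2^2 = 4; bit is 1, so multiply 4·2 = 8 ≡ 1 (mod 7).
  bit 3 = 0: square 1^2 = 1 (mod 7).
  bit 4 = 0: square 1^2 = 1 (mod 7).
Final value: 2^12 ≡ 1 (mod 7).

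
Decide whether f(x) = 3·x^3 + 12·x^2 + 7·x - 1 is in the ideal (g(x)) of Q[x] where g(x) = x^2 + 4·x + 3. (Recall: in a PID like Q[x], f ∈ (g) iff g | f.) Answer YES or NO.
NO

In Q[x] the ideal (g) consists of all multiples of g, so f ∈ (g) iff g | f, i.e. iff the remainder of f on division by g is 0. Divide f by g (g is monic, so eliminate the leading term of the running remainder at each step):
  leading term 3·x^3: subtract (3·x)·g(x) = 3·x^3 + 12·x^2 + 9·x, leaving -2·x - 1
The remainder r(x) = -2·x - 1 ≠ 0 (and deg r < deg g), so g ∤ f, i.e. f ∉ (g).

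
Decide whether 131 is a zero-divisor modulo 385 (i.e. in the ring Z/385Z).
gcd(131, 385) = 1, so 131 is a unit in Z/385Z (it has a multiplicative inverse). A unit cannot be a zero-divisor: if 131·b ≡ 0 then multiplying both sides by 131^(−1) gives b ≡ 0. So 131 is not a zero-divisor.

Final answer: NO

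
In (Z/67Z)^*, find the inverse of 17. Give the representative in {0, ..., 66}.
17^(−1) ≡ 4 (mod 67)

Apply the extended Euclidean algorithm to (67, 17), tracking rows (r, s, t) with s·67 + t·17 = r. Each division r_prev = q·r_cur + r_new produces the new row as (previous row) − q·(current row):
  row A: (67, 1, 0)   [1·67 + 0·17 = 67]
  row B: (17, 0, 1)   [0·67 + 1·17 = 17]
  67 = 3·17 + 16   → row C = row A − 3·row B = (16, 1, −3)   [check: 1·67 − 3·17 = 16]
  17 = 1·16 + 1   → row D = row B − 1·row C = (1, −1, 4)   [check: −1·67 + 4·17 = 1]
  16 = 16·1 + 0   → remainder 0, stop. gcd = 1 (last nonzero row D).
The gcd is 1, so 17 is invertible mod 67. The last nonzero row gives −1·67 + 4·17 = 1, so t = 4. So 17^(−1) ≡ 4 (mod 67). Verify: 17 · 4 = 68 ≡ 1 (mod 67). ✓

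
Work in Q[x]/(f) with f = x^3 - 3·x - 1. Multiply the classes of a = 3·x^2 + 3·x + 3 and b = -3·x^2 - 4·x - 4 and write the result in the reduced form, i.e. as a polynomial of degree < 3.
a · b ≡ -60·x^2 - 96·x - 33 (mod f(x))

First multiply in Q[x] without reducing: a · b = -9·x^4 - 21·x^3 - 33·x^2 - 24·x - 12. Now divide by f(x) = x^3 - 3·x - 1, eliminating the leading term at each step:
  leading term -9·x^4: subtract (-9·x)·f(x) = -9·x^4 + 27·x^2 + 9·x, leaving -21·x^3 - 60·x^2 - 33·x - 12
  leading term -21·x^3: subtract (-21)·f(x) = -21·x^3 + 63·x + 21, leaving -60·x^2 - 96·x - 33
The degree is now < 3, so this is the remainder. Hence a · b ≡ -60·x^2 - 96·x - 33 in Q[x]/(f).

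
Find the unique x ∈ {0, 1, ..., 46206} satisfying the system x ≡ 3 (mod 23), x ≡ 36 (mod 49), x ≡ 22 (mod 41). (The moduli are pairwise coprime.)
x ≡ 17529 (mod 46207); the representative in [0, 46207) is 17529

The moduli 23, 49, 41 are pairwise coprime, so by the CRT there is a unique solution mod 23·49·41 = 46207.
Solve by successive substitution. Start with x ≡ 3 (mod 23).
  Combine with x ≡ 36 (mod 49): write x = 3 + 23·t and require 3 + 23·t ≡ 36 (mod 49), i.e. 23·t ≡ 36 − 3 ≡ 33 (mod 49). Since 23^(−1) ≡ 32 (mod 49), t ≡ 32·33 ≡ 27 (mod 49). So x ≡ 3 + 23·27 = 624 (mod 1127).
  Combine with x ≡ 22 (mod 41): write x = 624 + 1127·t and require 624 + 1127·t ≡ 22 (mod 41), i.e. 1127·t ≡ 22 − 624 ≡ 13 (mod 41). Since 1127^(−1) ≡ 39 (mod 41) (1127 ≡ 20 (mod 41)), t ≡ 39·13 ≡ 15 (mod 41). So x ≡ 624 + 1127·15 = 17529 (mod 46207).
Unique solution in [0, 46207): x = 17529.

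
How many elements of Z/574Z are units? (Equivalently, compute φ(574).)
An element a ∈ Z/574Z is a unit iff gcd(a, 574) = 1, so the number of units is φ(574). φ is multiplicative, with φ(p^e) = p^e − p^(e−1). Factorise 574 = 2 · 7 · 41. Then
  φ(574) = (2 − 1) · (7 − 1) · (41 − 1) = 1 · 6 · 40 = 240.

Final answer: Z/574Z has φ(574) = 240 units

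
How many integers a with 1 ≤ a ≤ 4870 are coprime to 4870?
1944

The number of a ∈ {1, ..., 4870} with gcd(a, 4870) = 1 is by definition Euler's totient φ(4870). φ is multiplicative, with φ(p^e) = p^e − p^(e−1). Factorise 4870 = 2 · 5 · 487. Then
  φ(4870) = (2 − 1) · (5 − 1) · (487 − 1) = 1 · 4 · 486 = 1944.
So there are 1944 such integers.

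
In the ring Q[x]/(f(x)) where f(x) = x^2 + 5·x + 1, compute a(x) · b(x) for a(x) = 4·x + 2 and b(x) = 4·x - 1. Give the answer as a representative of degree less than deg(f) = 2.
a · b ≡ -76·x - 18 (mod f(x))

First multiply in Q[x] without reducing: a · b = 16·x^2 + 4·x - 2. Now divide by f(x) = x^2 + 5·x + 1, eliminating the leading term at each step:
  leading term 16·x^2: subtract (16)·f(x) = 16·x^2 + 80·x + 16, leaving -76·x - 18
The degree is now < 2, so this is the remainder. Hence a · b ≡ -76·x - 18 in Q[x]/(f).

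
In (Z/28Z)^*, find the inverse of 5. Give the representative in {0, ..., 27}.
Apply the extended Euclidean algorithm to (28, 5), tracking rows (r, s, t) with s·28 + t·5 = r. Each division r_prev = q·r_cur + r_new produces the new row as (previous row) − q·(current row):
  row A: (28, 1, 0)   [1·28 + 0·5 = 28]
  row B: (5, 0, 1)   [0·28 + 1·5 = 5]
  28 = 5·5 + 3   → row C = row A − 5·row B = (3, 1, −5)   [check: 1·28 − 5·5 = 3]
  5 = 1·3 + 2   → row D = row B − 1·row C = (2, −1, 6)   [check: −1·28 + 6·5 = 2]
  3 = 1·2 + 1   → row E = row C − 1·row D = (1, 2, −11)   [check: 2·28 − 11·5 = 1]
  2 = 2·1 + 0   → remainder 0, stop. gcd = 1 (last nonzero row E).
The gcd is 1, so 5 is invertible mod 28. The last nonzero row gives 2·28 − 11·5 = 1, so t = −11. So 5^(−1) ≡ −11 ≡ 17 (mod 28). Verify: 5 · 17 = 85 ≡ 1 (mod 28). ✓

Final answer: 5^(−1) ≡ 17 (mod 28)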